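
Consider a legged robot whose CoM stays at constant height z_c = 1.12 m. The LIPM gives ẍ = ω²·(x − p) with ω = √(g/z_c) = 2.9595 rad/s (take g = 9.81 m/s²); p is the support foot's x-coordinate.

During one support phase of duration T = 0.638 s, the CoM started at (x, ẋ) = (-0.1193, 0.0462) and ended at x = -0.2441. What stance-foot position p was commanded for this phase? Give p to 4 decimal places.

p = -0.0457

ωT = 2.9595·0.638 = 1.888161; cosh(ωT) = 3.379278, sinh(ωT) = 3.227928
x(T) = p + (x₀−p)·cosh(ωT) + (ẋ₀/ω)·sinh(ωT) ⇒ p·(1 − cosh) = x(T) − x₀·cosh − (ẋ₀/ω)·sinh
numerator   = -0.2441 − (-0.1193)·3.379278 − (0.0462/2.9595)·3.227928 = 0.108658
denominator = 1 − 3.379278 = -2.379278
p = 0.108658 / -2.379278 = -0.0457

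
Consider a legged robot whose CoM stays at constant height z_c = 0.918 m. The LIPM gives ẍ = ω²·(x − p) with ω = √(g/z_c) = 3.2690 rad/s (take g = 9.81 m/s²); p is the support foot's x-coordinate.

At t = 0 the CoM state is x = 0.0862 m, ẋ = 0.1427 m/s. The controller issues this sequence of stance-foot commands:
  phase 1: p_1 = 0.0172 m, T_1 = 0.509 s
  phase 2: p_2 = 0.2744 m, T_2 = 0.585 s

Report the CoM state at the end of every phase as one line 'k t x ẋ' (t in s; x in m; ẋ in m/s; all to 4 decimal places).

phase 1: p=0.0172, T=0.509, ωT=1.663921, cosh=2.734684, sinh=2.545289; start (x,ẋ)=(0.086200, 0.142700) → end (x,ẋ)=(0.317001, 0.964357)
phase 2: p=0.2744, T=0.585, ωT=1.912365, cosh=3.458405, sinh=3.310674; start (x,ẋ)=(0.317001, 0.964357) → end (x,ẋ)=(1.398384, 3.796196)

1 0.5090 0.3170 0.9644
2 1.0940 1.3984 3.7962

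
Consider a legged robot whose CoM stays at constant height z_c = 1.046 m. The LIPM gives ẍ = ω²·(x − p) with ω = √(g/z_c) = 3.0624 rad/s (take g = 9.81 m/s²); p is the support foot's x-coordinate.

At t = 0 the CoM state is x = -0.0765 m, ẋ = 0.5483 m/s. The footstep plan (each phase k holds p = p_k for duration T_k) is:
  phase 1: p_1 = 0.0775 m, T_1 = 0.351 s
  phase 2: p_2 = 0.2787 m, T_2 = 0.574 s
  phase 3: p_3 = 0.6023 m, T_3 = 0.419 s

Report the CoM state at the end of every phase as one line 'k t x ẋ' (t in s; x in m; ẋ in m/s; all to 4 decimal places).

1 0.3510 0.0573 0.2864
2 0.9250 -0.1191 -1.0521
3 1.3440 -1.3713 -5.7232

phase 1: p=0.0775, T=0.351, ωT=1.074902, cosh=1.635519, sinh=1.294188; start (x,ẋ)=(-0.076500, 0.548300) → end (x,ẋ)=(0.057345, 0.286404)
phase 2: p=0.2787, T=0.574, ωT=1.757818, cosh=2.986093, sinh=2.813673; start (x,ẋ)=(0.057345, 0.286404) → end (x,ẋ)=(-0.119145, -1.052099)
phase 3: p=0.6023, T=0.419, ωT=1.283146, cosh=1.942568, sinh=1.665404; start (x,ẋ)=(-0.119145, -1.052099) → end (x,ẋ)=(-1.371312, -5.723240)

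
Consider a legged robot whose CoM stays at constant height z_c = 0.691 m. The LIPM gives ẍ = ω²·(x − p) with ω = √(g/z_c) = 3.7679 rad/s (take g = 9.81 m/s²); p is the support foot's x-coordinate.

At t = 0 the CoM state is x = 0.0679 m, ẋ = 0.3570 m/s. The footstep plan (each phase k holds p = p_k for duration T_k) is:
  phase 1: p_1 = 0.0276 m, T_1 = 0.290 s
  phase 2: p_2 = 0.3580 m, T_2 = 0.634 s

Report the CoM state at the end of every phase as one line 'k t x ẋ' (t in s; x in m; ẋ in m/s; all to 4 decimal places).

1 0.2900 0.2198 0.7932
2 0.9240 0.7364 1.5461

phase 1: p=0.0276, T=0.290, ωT=1.092691, cosh=1.658801, sinh=1.323488; start (x,ẋ)=(0.067900, 0.357000) → end (x,ẋ)=(0.219847, 0.793159)
phase 2: p=0.3580, T=0.634, ωT=2.388849, cosh=5.496335, sinh=5.404600; start (x,ẋ)=(0.219847, 0.793159) → end (x,ẋ)=(0.736357, 1.546123)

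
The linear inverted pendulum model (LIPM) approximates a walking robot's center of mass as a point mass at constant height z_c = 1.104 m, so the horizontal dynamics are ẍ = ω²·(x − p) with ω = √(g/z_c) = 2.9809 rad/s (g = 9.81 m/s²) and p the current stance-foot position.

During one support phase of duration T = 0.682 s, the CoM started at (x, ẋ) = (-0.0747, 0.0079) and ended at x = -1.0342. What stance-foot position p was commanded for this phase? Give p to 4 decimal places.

ωT = 2.9809·0.682 = 2.032974; cosh(ωT) = 3.883854, sinh(ωT) = 3.752909
x(T) = p + (x₀−p)·cosh(ωT) + (ẋ₀/ω)·sinh(ωT) ⇒ p·(1 − cosh) = x(T) − x₀·cosh − (ẋ₀/ω)·sinh
numerator   = -1.0342 − (-0.0747)·3.883854 − (0.0079/2.9809)·3.752909 = -0.754022
denominator = 1 − 3.883854 = -2.883854
p = -0.754022 / -2.883854 = 0.2615

p = 0.2615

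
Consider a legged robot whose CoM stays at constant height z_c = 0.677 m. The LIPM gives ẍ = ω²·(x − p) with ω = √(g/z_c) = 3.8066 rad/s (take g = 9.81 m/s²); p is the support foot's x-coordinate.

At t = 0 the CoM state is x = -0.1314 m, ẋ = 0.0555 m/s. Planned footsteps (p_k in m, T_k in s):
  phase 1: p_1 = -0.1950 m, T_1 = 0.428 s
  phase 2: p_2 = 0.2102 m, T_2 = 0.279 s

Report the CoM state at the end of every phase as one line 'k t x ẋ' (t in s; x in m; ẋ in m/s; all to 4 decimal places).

phase 1: p=-0.1950, T=0.428, ωT=1.629225, cosh=2.648001, sinh=2.451919; start (x,ẋ)=(-0.131400, 0.055500) → end (x,ẋ)=(0.009162, 0.740573)
phase 2: p=0.2102, T=0.279, ωT=1.062041, cosh=1.619009, sinh=1.273260; start (x,ẋ)=(0.009162, 0.740573) → end (x,ẋ)=(0.132429, 0.224604)

1 0.4280 0.0092 0.7406
2 0.7070 0.1324 0.2246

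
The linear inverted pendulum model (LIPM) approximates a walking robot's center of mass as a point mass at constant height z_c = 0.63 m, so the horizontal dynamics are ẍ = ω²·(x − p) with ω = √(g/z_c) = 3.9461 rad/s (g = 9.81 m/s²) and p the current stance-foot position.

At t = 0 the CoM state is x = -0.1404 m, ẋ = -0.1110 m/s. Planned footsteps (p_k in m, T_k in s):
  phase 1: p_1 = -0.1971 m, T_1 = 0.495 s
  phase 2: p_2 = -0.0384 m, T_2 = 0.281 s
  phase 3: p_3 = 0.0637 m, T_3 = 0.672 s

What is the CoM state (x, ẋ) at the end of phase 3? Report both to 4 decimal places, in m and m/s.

phase 1: p=-0.1971, T=0.495, ωT=1.953319, cosh=3.596930, sinh=3.455128; start (x,ẋ)=(-0.140400, -0.111000) → end (x,ẋ)=(-0.090343, 0.373804)
phase 2: p=-0.0384, T=0.281, ωT=1.108854, cosh=1.680410, sinh=1.350473; start (x,ẋ)=(-0.090343, 0.373804) → end (x,ẋ)=(0.002241, 0.351333)
phase 3: p=0.0637, T=0.672, ωT=2.651779, cosh=7.124885, sinh=7.054359; start (x,ẋ)=(0.002241, 0.351333) → end (x,ẋ)=(0.253879, 0.792348)

x = 0.2539, ẋ = 0.7923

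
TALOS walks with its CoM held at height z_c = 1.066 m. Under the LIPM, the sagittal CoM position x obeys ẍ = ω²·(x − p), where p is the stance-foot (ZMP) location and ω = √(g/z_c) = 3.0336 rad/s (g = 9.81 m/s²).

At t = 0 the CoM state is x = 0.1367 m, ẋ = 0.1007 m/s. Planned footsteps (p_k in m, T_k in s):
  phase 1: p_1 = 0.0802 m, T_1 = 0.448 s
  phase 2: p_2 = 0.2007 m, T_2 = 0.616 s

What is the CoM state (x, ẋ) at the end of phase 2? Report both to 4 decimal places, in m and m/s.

phase 1: p=0.0802, T=0.448, ωT=1.359053, cosh=2.074704, sinh=1.817800; start (x,ẋ)=(0.136700, 0.100700) → end (x,ẋ)=(0.257762, 0.520491)
phase 2: p=0.2007, T=0.616, ωT=1.868698, cosh=3.317088, sinh=3.162764; start (x,ẋ)=(0.257762, 0.520491) → end (x,ẋ)=(0.932633, 2.274003)

x = 0.9326, ẋ = 2.2740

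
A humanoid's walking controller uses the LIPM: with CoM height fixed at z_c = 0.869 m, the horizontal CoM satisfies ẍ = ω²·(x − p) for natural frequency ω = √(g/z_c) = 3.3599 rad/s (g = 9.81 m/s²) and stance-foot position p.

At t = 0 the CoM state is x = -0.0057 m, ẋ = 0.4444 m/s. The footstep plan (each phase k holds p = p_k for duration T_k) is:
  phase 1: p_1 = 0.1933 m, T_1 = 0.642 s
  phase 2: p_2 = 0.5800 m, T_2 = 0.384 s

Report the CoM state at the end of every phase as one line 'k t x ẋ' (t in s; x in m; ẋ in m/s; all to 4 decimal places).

phase 1: p=0.1933, T=0.642, ωT=2.157056, cosh=4.380655, sinh=4.264990; start (x,ẋ)=(-0.005700, 0.444400) → end (x,ẋ)=(-0.114338, -0.904895)
phase 2: p=0.5800, T=0.384, ωT=1.290202, cosh=1.954367, sinh=1.679152; start (x,ẋ)=(-0.114338, -0.904895) → end (x,ẋ)=(-1.229224, -5.685800)

1 0.6420 -0.1143 -0.9049
2 1.0260 -1.2292 -5.6858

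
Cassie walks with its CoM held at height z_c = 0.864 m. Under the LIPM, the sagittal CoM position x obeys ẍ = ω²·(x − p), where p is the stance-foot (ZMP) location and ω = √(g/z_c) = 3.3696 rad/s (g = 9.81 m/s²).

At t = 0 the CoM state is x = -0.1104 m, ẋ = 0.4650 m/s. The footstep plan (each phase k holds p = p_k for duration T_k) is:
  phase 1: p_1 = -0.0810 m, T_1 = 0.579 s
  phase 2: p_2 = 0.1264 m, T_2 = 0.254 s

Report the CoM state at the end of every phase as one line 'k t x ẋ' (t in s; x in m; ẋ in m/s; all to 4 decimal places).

phase 1: p=-0.0810, T=0.579, ωT=1.950998, cosh=3.588920, sinh=3.446788; start (x,ẋ)=(-0.110400, 0.465000) → end (x,ẋ)=(0.289138, 1.327388)
phase 2: p=0.1264, T=0.254, ωT=0.855878, cosh=1.389175, sinh=0.964265; start (x,ẋ)=(0.289138, 1.327388) → end (x,ẋ)=(0.732324, 2.372739)

1 0.5790 0.2891 1.3274
2 0.8330 0.7323 2.3727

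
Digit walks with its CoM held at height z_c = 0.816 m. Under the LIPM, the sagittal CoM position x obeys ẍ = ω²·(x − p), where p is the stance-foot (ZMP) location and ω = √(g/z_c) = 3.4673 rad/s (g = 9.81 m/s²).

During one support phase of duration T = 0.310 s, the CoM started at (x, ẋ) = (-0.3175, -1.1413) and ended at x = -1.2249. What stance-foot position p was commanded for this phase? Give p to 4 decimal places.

ωT = 3.4673·0.310 = 1.074863; cosh(ωT) = 1.635468, sinh(ωT) = 1.294124
x(T) = p + (x₀−p)·cosh(ωT) + (ẋ₀/ω)·sinh(ωT) ⇒ p·(1 − cosh) = x(T) − x₀·cosh − (ẋ₀/ω)·sinh
numerator   = -1.2249 − (-0.3175)·1.635468 − (-1.1413/3.4673)·1.294124 = -0.279664
denominator = 1 − 1.635468 = -0.635468
p = -0.279664 / -0.635468 = 0.4401

p = 0.4401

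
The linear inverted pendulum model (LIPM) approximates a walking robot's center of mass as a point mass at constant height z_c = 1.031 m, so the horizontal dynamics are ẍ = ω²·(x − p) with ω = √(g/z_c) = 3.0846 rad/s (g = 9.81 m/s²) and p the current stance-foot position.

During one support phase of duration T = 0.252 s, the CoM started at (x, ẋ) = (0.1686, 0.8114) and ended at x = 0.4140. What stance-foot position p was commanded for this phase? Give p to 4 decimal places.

ωT = 3.0846·0.252 = 0.777319; cosh(ωT) = 1.317634, sinh(ωT) = 0.857998
x(T) = p + (x₀−p)·cosh(ωT) + (ẋ₀/ω)·sinh(ωT) ⇒ p·(1 − cosh) = x(T) − x₀·cosh − (ẋ₀/ω)·sinh
numerator   = 0.4140 − (0.1686)·1.317634 − (0.8114/3.0846)·0.857998 = -0.033848
denominator = 1 − 1.317634 = -0.317634
p = -0.033848 / -0.317634 = 0.1066

p = 0.1066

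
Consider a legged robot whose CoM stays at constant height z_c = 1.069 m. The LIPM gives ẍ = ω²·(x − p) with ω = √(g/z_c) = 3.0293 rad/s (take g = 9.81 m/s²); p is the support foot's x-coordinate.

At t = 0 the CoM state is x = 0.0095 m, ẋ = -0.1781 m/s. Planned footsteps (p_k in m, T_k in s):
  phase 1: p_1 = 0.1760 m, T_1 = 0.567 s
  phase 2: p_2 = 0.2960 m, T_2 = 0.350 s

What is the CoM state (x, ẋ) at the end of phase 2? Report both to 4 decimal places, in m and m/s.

x = -1.7132, ẋ = -5.9404

phase 1: p=0.1760, T=0.567, ωT=1.717613, cosh=2.875354, sinh=2.695860; start (x,ẋ)=(0.009500, -0.178100) → end (x,ẋ)=(-0.461243, -1.871834)
phase 2: p=0.2960, T=0.350, ωT=1.060255, cosh=1.616737, sinh=1.270370; start (x,ẋ)=(-0.461243, -1.871834) → end (x,ẋ)=(-1.713237, -5.940386)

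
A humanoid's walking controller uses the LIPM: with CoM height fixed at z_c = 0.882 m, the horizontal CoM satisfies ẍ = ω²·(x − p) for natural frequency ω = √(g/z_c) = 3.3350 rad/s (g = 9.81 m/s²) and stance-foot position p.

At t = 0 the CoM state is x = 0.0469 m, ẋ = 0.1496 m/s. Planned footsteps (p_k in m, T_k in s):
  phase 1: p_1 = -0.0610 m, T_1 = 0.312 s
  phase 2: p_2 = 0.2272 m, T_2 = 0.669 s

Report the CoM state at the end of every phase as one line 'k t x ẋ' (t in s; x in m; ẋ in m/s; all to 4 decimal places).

1 0.3120 0.1663 0.6839
2 0.9810 0.8842 2.2865

phase 1: p=-0.0610, T=0.312, ωT=1.040520, cosh=1.591980, sinh=1.238709; start (x,ẋ)=(0.046900, 0.149600) → end (x,ẋ)=(0.166340, 0.683905)
phase 2: p=0.2272, T=0.669, ωT=2.231115, cosh=4.708825, sinh=4.601416; start (x,ẋ)=(0.166340, 0.683905) → end (x,ẋ)=(0.884229, 2.286450)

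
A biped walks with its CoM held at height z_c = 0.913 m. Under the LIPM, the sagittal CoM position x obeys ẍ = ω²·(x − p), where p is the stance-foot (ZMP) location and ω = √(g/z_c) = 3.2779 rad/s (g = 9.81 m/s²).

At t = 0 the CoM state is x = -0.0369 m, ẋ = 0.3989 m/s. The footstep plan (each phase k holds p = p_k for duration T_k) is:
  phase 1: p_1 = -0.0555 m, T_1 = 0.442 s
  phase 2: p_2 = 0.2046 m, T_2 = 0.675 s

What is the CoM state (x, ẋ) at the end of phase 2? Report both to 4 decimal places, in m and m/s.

x = 1.7303, ẋ = 5.1032

phase 1: p=-0.0555, T=0.442, ωT=1.448832, cosh=2.246491, sinh=2.011646; start (x,ẋ)=(-0.036900, 0.398900) → end (x,ẋ)=(0.231090, 1.018773)
phase 2: p=0.2046, T=0.675, ωT=2.212582, cosh=4.624353, sinh=4.514935; start (x,ẋ)=(0.231090, 1.018773) → end (x,ẋ)=(1.730341, 5.103199)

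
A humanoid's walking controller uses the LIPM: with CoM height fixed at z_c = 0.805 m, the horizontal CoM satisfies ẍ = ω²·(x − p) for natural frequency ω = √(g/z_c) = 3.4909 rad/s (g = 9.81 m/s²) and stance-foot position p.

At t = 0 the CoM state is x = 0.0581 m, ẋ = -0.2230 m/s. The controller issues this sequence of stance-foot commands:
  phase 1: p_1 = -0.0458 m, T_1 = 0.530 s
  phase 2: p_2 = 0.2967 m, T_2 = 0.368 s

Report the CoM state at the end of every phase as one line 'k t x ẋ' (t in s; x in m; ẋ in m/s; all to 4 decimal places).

1 0.5300 0.0947 0.3983
2 0.8980 0.0941 -0.4019

phase 1: p=-0.0458, T=0.530, ωT=1.850177, cosh=3.259077, sinh=3.101868; start (x,ẋ)=(0.058100, -0.223000) → end (x,ẋ)=(0.094670, 0.398287)
phase 2: p=0.2967, T=0.368, ωT=1.284651, cosh=1.945077, sinh=1.668330; start (x,ẋ)=(0.094670, 0.398287) → end (x,ẋ)=(0.094080, -0.401920)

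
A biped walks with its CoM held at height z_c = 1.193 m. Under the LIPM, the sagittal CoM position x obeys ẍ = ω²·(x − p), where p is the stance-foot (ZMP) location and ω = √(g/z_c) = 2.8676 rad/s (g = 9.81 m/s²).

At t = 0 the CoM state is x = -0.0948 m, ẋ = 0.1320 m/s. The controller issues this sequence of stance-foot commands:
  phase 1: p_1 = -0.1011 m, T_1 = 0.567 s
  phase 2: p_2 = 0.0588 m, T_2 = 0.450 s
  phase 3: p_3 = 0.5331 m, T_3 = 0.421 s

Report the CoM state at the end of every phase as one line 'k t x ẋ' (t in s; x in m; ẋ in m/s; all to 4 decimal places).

1 0.5670 0.0280 0.3926
2 1.0170 0.2285 0.6191
3 1.4380 0.3070 -0.2020

phase 1: p=-0.1011, T=0.567, ωT=1.625929, cosh=2.639934, sinh=2.443206; start (x,ẋ)=(-0.094800, 0.132000) → end (x,ẋ)=(0.027996, 0.392610)
phase 2: p=0.0588, T=0.450, ωT=1.290420, cosh=1.954734, sinh=1.679579; start (x,ẋ)=(0.027996, 0.392610) → end (x,ẋ)=(0.228542, 0.619085)
phase 3: p=0.5331, T=0.421, ωT=1.207260, cosh=1.821661, sinh=1.522646; start (x,ẋ)=(0.228542, 0.619085) → end (x,ẋ)=(0.307021, -0.202041)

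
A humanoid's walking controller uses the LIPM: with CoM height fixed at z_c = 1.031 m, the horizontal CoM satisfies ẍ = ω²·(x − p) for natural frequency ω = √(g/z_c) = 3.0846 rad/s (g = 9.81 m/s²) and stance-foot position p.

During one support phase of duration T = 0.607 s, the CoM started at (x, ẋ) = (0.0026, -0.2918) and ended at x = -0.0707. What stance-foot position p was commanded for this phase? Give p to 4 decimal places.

ωT = 3.0846·0.607 = 1.872352; cosh(ωT) = 3.328669, sinh(ωT) = 3.174907
x(T) = p + (x₀−p)·cosh(ωT) + (ẋ₀/ω)·sinh(ωT) ⇒ p·(1 − cosh) = x(T) − x₀·cosh − (ẋ₀/ω)·sinh
numerator   = -0.0707 − (0.0026)·3.328669 − (-0.2918/3.0846)·3.174907 = 0.220988
denominator = 1 − 3.328669 = -2.328669
p = 0.220988 / -2.328669 = -0.0949

p = -0.0949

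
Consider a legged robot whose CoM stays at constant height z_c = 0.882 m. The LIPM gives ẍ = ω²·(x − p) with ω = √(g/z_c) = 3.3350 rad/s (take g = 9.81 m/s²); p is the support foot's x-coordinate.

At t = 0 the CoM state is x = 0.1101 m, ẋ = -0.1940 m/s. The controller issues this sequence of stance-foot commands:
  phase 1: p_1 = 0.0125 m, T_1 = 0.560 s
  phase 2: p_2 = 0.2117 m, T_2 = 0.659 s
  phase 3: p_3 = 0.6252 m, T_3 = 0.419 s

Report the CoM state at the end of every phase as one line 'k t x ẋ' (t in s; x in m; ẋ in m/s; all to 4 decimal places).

phase 1: p=0.0125, T=0.560, ωT=1.867600, cosh=3.313619, sinh=3.159125; start (x,ẋ)=(0.110100, -0.194000) → end (x,ẋ)=(0.152140, 0.385440)
phase 2: p=0.2117, T=0.659, ωT=2.197765, cosh=4.557958, sinh=4.446907; start (x,ẋ)=(0.152140, 0.385440) → end (x,ẋ)=(0.454176, 0.873521)
phase 3: p=0.6252, T=0.419, ωT=1.397365, cosh=2.145888, sinh=1.898640; start (x,ẋ)=(0.454176, 0.873521) → end (x,ẋ)=(0.755504, 0.791562)

1 0.5600 0.1521 0.3854
2 1.2190 0.4542 0.8735
3 1.6380 0.7555 0.7916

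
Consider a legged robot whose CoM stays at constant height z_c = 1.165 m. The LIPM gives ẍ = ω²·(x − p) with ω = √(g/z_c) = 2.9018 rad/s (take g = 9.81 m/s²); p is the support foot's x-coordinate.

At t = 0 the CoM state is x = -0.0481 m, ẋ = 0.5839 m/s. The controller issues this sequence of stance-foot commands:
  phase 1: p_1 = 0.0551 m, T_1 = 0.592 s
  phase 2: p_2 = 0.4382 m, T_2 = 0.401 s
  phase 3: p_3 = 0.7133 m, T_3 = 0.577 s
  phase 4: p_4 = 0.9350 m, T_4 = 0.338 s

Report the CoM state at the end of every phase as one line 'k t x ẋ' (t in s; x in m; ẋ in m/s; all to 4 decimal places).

phase 1: p=0.0551, T=0.592, ωT=1.717866, cosh=2.876035, sinh=2.696586; start (x,ẋ)=(-0.048100, 0.583900) → end (x,ẋ)=(0.300900, 0.871782)
phase 2: p=0.4382, T=0.401, ωT=1.163622, cosh=1.756930, sinh=1.444577; start (x,ẋ)=(0.300900, 0.871782) → end (x,ẋ)=(0.630965, 0.956116)
phase 3: p=0.7133, T=0.577, ωT=1.674339, cosh=2.761349, sinh=2.573917; start (x,ẋ)=(0.630965, 0.956116) → end (x,ẋ)=(1.334025, 2.025209)
phase 4: p=0.9350, T=0.338, ωT=0.980808, cosh=1.520809, sinh=1.145802; start (x,ẋ)=(1.334025, 2.025209) → end (x,ẋ)=(2.341513, 4.406671)

1 0.5920 0.3009 0.8718
2 0.9930 0.6310 0.9561
3 1.5700 1.3340 2.0252
4 1.9080 2.3415 4.4067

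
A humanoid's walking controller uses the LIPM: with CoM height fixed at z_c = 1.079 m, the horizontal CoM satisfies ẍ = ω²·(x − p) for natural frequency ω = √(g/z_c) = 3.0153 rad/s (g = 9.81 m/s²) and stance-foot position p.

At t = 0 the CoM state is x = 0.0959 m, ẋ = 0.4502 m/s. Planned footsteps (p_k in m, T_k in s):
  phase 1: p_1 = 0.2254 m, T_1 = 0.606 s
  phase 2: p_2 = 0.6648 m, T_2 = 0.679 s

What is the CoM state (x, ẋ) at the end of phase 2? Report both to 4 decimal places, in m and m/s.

phase 1: p=0.2254, T=0.606, ωT=1.827272, cosh=3.188877, sinh=3.028025; start (x,ẋ)=(0.095900, 0.450200) → end (x,ẋ)=(0.264540, 0.253245)
phase 2: p=0.6648, T=0.679, ωT=2.047389, cosh=3.938357, sinh=3.809286; start (x,ẋ)=(0.264540, 0.253245) → end (x,ẋ)=(-0.591636, -3.600068)

x = -0.5916, ẋ = -3.6001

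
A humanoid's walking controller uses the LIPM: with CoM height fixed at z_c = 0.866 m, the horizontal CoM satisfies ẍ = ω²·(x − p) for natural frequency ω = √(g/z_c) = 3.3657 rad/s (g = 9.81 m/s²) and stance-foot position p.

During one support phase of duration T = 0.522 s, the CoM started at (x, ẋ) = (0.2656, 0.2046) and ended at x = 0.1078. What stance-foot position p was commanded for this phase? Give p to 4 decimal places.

p = 0.4313

ωT = 3.3657·0.522 = 1.756895; cosh(ωT) = 2.983500, sinh(ωT) = 2.810920
x(T) = p + (x₀−p)·cosh(ωT) + (ẋ₀/ω)·sinh(ωT) ⇒ p·(1 − cosh) = x(T) − x₀·cosh − (ẋ₀/ω)·sinh
numerator   = 0.1078 − (0.2656)·2.983500 − (0.2046/3.3657)·2.810920 = -0.855493
denominator = 1 − 2.983500 = -1.983500
p = -0.855493 / -1.983500 = 0.4313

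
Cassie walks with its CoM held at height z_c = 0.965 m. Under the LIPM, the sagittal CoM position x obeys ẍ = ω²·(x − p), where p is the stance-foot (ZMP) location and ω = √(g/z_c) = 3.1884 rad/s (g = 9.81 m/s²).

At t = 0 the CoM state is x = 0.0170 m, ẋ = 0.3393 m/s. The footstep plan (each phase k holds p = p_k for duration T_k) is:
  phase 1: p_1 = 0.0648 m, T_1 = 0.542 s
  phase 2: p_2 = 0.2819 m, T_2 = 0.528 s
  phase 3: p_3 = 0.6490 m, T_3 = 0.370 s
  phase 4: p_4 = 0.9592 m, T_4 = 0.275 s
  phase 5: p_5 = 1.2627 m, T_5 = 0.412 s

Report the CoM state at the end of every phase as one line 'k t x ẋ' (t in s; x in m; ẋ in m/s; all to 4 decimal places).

1 0.5420 0.2161 0.5698
2 1.0700 0.5632 1.0416
3 1.4400 0.9774 1.4514
4 1.7150 1.4371 2.1037
5 2.1270 2.7490 5.1549

phase 1: p=0.0648, T=0.542, ωT=1.728113, cosh=2.903819, sinh=2.726200; start (x,ẋ)=(0.017000, 0.339300) → end (x,ẋ)=(0.216111, 0.569778)
phase 2: p=0.2819, T=0.528, ωT=1.683475, cosh=2.784981, sinh=2.599254; start (x,ẋ)=(0.216111, 0.569778) → end (x,ẋ)=(0.563176, 1.041601)
phase 3: p=0.6490, T=0.370, ωT=1.179708, cosh=1.780396, sinh=1.473028; start (x,ẋ)=(0.563176, 1.041601) → end (x,ẋ)=(0.977414, 1.451380)
phase 4: p=0.9592, T=0.275, ωT=0.876810, cosh=1.409665, sinh=0.993557; start (x,ẋ)=(0.977414, 1.451380) → end (x,ẋ)=(1.437149, 2.103659)
phase 5: p=1.2627, T=0.412, ωT=1.313621, cosh=1.994231, sinh=1.725386; start (x,ẋ)=(1.437149, 2.103659) → end (x,ẋ)=(2.748976, 5.154865)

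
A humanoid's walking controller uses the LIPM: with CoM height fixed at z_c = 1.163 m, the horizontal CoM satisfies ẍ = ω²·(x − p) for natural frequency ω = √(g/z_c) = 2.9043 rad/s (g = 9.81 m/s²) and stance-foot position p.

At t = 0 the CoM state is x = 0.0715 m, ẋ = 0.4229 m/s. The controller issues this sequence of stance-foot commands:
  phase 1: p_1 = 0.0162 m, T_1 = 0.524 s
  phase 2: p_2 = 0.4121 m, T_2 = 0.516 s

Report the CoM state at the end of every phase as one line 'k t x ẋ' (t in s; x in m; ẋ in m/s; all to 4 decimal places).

phase 1: p=0.0162, T=0.524, ωT=1.521853, cosh=2.399507, sinh=2.181200; start (x,ẋ)=(0.071500, 0.422900) → end (x,ẋ)=(0.466501, 1.365069)
phase 2: p=0.4121, T=0.516, ωT=1.498619, cosh=2.349471, sinh=2.126032; start (x,ẋ)=(0.466501, 1.365069) → end (x,ẋ)=(1.539184, 3.543095)

1 0.5240 0.4665 1.3651
2 1.0400 1.5392 3.5431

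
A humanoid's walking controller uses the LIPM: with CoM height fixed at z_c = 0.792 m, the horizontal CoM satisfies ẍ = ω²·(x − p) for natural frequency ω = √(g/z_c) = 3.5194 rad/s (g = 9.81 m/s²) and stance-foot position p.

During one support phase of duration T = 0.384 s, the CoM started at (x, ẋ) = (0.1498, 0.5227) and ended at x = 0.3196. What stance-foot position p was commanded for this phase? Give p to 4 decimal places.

ωT = 3.5194·0.384 = 1.351450; cosh(ωT) = 2.060943, sinh(ωT) = 1.802078
x(T) = p + (x₀−p)·cosh(ωT) + (ẋ₀/ω)·sinh(ωT) ⇒ p·(1 − cosh) = x(T) − x₀·cosh − (ẋ₀/ω)·sinh
numerator   = 0.3196 − (0.1498)·2.060943 − (0.5227/3.5194)·1.802078 = -0.256773
denominator = 1 − 2.060943 = -1.060943
p = -0.256773 / -1.060943 = 0.2420

p = 0.2420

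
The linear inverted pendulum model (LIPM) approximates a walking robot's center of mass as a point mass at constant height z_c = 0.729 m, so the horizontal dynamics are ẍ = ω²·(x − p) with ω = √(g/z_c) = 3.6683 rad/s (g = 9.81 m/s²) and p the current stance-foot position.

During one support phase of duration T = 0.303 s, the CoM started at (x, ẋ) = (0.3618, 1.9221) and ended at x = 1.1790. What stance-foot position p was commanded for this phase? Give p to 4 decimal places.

p = 0.2050

ωT = 3.6683·0.303 = 1.111495; cosh(ωT) = 1.683982, sinh(ωT) = 1.354916
x(T) = p + (x₀−p)·cosh(ωT) + (ẋ₀/ω)·sinh(ωT) ⇒ p·(1 − cosh) = x(T) − x₀·cosh − (ẋ₀/ω)·sinh
numerator   = 1.1790 − (0.3618)·1.683982 − (1.9221/3.6683)·1.354916 = -0.140208
denominator = 1 − 1.683982 = -0.683982
p = -0.140208 / -0.683982 = 0.2050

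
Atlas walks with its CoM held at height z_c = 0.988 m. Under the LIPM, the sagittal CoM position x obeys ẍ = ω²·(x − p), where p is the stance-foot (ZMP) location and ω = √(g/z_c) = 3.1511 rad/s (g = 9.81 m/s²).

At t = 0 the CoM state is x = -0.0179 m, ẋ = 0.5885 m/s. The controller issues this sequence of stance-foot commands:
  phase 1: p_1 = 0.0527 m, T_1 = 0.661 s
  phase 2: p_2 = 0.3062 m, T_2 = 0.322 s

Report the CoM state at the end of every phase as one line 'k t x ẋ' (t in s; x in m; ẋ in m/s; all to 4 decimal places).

phase 1: p=0.0527, T=0.661, ωT=2.082877, cosh=4.076052, sinh=3.951480; start (x,ẋ)=(-0.017900, 0.588500) → end (x,ẋ)=(0.502910, 1.519680)
phase 2: p=0.3062, T=0.322, ωT=1.014654, cosh=1.560469, sinh=1.197941; start (x,ẋ)=(0.502910, 1.519680) → end (x,ẋ)=(1.190890, 3.113959)

1 0.6610 0.5029 1.5197
2 0.9830 1.1909 3.1140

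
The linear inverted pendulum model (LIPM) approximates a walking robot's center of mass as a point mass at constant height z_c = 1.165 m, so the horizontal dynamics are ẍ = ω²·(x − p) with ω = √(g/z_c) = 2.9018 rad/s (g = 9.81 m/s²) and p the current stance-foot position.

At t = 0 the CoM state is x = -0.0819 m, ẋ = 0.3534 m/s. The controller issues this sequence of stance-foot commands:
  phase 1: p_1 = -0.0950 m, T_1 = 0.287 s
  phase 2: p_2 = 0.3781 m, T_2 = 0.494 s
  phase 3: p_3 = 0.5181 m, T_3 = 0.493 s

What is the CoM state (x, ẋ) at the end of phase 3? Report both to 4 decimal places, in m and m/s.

x = -1.2341, ẋ = -4.9013

phase 1: p=-0.0950, T=0.287, ωT=0.832817, cosh=1.367305, sinh=0.932482; start (x,ẋ)=(-0.081900, 0.353400) → end (x,ẋ)=(0.036475, 0.518653)
phase 2: p=0.3781, T=0.494, ωT=1.433489, cosh=2.215890, sinh=1.977415; start (x,ẋ)=(0.036475, 0.518653) → end (x,ẋ)=(-0.025470, -0.810986)
phase 3: p=0.5181, T=0.493, ωT=1.430587, cosh=2.210161, sinh=1.970993; start (x,ẋ)=(-0.025470, -0.810986) → end (x,ẋ)=(-1.234124, -4.901318)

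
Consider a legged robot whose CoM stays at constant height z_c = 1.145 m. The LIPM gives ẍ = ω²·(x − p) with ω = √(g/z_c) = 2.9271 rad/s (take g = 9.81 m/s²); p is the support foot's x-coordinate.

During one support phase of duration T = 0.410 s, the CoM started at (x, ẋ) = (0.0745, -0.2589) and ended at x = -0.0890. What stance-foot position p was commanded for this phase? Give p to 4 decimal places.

ωT = 2.9271·0.410 = 1.200111; cosh(ωT) = 1.810823, sinh(ωT) = 1.509662
x(T) = p + (x₀−p)·cosh(ωT) + (ẋ₀/ω)·sinh(ωT) ⇒ p·(1 − cosh) = x(T) − x₀·cosh − (ẋ₀/ω)·sinh
numerator   = -0.0890 − (0.0745)·1.810823 − (-0.2589/2.9271)·1.509662 = -0.090378
denominator = 1 − 1.810823 = -0.810823
p = -0.090378 / -0.810823 = 0.1115

p = 0.1115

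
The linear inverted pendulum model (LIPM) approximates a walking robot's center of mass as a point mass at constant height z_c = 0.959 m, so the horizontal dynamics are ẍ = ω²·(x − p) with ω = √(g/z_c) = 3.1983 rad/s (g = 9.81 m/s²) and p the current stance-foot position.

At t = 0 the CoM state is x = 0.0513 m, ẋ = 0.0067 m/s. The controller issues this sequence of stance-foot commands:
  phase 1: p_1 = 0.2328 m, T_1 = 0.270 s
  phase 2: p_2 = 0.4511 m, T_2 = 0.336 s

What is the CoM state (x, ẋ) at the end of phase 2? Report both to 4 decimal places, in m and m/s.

x = -0.5421, ẋ = -2.8538

phase 1: p=0.2328, T=0.270, ωT=0.863541, cosh=1.396605, sinh=0.974939; start (x,ẋ)=(0.051300, 0.006700) → end (x,ẋ)=(-0.018641, -0.556586)
phase 2: p=0.4511, T=0.336, ωT=1.074629, cosh=1.635165, sinh=1.293741; start (x,ẋ)=(-0.018641, -0.556586) → end (x,ẋ)=(-0.542149, -2.853792)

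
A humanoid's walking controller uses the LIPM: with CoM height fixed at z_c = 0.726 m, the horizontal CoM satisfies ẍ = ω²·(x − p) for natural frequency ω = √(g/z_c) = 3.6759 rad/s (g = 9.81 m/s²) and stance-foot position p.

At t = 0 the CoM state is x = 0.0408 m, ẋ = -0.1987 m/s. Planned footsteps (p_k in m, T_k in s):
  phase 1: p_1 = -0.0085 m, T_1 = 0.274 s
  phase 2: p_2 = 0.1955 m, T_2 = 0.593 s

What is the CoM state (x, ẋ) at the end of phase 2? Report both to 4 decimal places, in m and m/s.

phase 1: p=-0.0085, T=0.274, ωT=1.007197, cosh=1.551578, sinh=1.186337; start (x,ẋ)=(0.040800, -0.198700) → end (x,ẋ)=(0.003866, -0.093308)
phase 2: p=0.1955, T=0.593, ωT=2.179809, cosh=4.478839, sinh=4.365775; start (x,ẋ)=(0.003866, -0.093308) → end (x,ẋ)=(-0.773620, -3.493291)

x = -0.7736, ẋ = -3.4933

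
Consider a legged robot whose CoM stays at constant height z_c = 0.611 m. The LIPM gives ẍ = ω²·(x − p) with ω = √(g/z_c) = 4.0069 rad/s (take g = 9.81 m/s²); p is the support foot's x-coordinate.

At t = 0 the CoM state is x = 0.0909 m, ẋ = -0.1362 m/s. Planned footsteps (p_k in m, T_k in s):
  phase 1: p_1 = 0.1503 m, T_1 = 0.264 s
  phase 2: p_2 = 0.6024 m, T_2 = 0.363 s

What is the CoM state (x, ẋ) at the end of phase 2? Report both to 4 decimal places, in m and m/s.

x = -0.9954, ẋ = -5.9708

phase 1: p=0.1503, T=0.264, ωT=1.057822, cosh=1.613651, sinh=1.266439; start (x,ẋ)=(0.090900, -0.136200) → end (x,ẋ)=(0.011401, -0.521204)
phase 2: p=0.6024, T=0.363, ωT=1.454505, cosh=2.257939, sinh=2.024423; start (x,ẋ)=(0.011401, -0.521204) → end (x,ẋ)=(-0.995370, -5.970829)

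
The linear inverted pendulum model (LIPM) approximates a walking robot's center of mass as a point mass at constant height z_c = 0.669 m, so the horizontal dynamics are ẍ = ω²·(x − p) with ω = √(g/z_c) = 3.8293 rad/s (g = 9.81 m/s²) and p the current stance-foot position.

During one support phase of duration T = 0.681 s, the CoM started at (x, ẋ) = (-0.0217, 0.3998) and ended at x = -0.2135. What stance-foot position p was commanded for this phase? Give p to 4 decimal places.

ωT = 3.8293·0.681 = 2.607753; cosh(ωT) = 6.821116, sinh(ωT) = 6.747416
x(T) = p + (x₀−p)·cosh(ωT) + (ẋ₀/ω)·sinh(ωT) ⇒ p·(1 − cosh) = x(T) − x₀·cosh − (ẋ₀/ω)·sinh
numerator   = -0.2135 − (-0.0217)·6.821116 − (0.3998/3.8293)·6.747416 = -0.769949
denominator = 1 − 6.821116 = -5.821116
p = -0.769949 / -5.821116 = 0.1323

p = 0.1323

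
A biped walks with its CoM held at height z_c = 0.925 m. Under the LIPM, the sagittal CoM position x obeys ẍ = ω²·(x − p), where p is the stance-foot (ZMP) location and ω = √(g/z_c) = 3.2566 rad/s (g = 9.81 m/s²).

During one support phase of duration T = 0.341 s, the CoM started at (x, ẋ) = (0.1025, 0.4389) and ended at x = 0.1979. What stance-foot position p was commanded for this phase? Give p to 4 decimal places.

p = 0.2299

ωT = 3.2566·0.341 = 1.110501; cosh(ωT) = 1.682636, sinh(ωT) = 1.353242
x(T) = p + (x₀−p)·cosh(ωT) + (ẋ₀/ω)·sinh(ωT) ⇒ p·(1 − cosh) = x(T) − x₀·cosh − (ẋ₀/ω)·sinh
numerator   = 0.1979 − (0.1025)·1.682636 − (0.4389/3.2566)·1.353242 = -0.156950
denominator = 1 − 1.682636 = -0.682636
p = -0.156950 / -0.682636 = 0.2299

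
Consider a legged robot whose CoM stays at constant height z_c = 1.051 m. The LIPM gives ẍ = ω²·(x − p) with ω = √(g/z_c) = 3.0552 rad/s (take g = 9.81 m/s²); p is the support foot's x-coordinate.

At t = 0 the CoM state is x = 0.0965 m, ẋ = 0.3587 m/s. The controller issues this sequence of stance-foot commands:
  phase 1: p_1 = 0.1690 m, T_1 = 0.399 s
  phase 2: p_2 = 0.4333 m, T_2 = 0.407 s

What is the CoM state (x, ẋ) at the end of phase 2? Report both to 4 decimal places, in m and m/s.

phase 1: p=0.1690, T=0.399, ωT=1.219025, cosh=1.839702, sinh=1.544184; start (x,ẋ)=(0.096500, 0.358700) → end (x,ẋ)=(0.216919, 0.317861)
phase 2: p=0.4333, T=0.407, ωT=1.243466, cosh=1.877998, sinh=1.589615; start (x,ẋ)=(0.216919, 0.317861) → end (x,ẋ)=(0.192319, -0.453933)

x = 0.1923, ẋ = -0.4539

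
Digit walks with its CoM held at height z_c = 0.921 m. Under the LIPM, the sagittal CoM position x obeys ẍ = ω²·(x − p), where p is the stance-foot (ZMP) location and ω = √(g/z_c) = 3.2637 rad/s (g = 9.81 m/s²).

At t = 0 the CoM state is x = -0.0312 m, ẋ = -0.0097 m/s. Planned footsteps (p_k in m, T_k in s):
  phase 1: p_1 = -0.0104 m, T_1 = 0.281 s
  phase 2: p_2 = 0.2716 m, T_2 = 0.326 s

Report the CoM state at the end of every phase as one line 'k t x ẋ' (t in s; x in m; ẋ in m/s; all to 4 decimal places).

phase 1: p=-0.0104, T=0.281, ωT=0.917100, cosh=1.450850, sinh=1.051173; start (x,ẋ)=(-0.031200, -0.009700) → end (x,ẋ)=(-0.043702, -0.085432)
phase 2: p=0.2716, T=0.326, ωT=1.063966, cosh=1.621463, sinh=1.276379; start (x,ẋ)=(-0.043702, -0.085432) → end (x,ẋ)=(-0.273061, -1.451983)

1 0.2810 -0.0437 -0.0854
2 0.6070 -0.2731 -1.4520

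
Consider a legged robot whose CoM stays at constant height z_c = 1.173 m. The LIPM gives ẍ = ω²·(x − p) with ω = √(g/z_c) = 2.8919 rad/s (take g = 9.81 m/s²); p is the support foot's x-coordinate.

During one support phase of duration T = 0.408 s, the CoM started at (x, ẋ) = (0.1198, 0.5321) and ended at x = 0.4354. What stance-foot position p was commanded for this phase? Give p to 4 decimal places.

ωT = 2.8919·0.408 = 1.179895; cosh(ωT) = 1.780672, sinh(ωT) = 1.473361
x(T) = p + (x₀−p)·cosh(ωT) + (ẋ₀/ω)·sinh(ωT) ⇒ p·(1 − cosh) = x(T) − x₀·cosh − (ẋ₀/ω)·sinh
numerator   = 0.4354 − (0.1198)·1.780672 − (0.5321/2.8919)·1.473361 = -0.049018
denominator = 1 − 1.780672 = -0.780672
p = -0.049018 / -0.780672 = 0.0628

p = 0.0628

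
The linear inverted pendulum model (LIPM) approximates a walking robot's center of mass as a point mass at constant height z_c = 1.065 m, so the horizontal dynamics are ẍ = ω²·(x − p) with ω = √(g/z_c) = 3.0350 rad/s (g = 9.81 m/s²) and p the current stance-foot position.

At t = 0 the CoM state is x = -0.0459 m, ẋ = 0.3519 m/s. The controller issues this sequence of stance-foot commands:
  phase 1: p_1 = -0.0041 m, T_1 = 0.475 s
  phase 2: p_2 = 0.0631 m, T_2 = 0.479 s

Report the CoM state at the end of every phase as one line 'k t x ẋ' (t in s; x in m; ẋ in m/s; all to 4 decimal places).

phase 1: p=-0.0041, T=0.475, ωT=1.441625, cosh=2.232052, sinh=1.995508; start (x,ẋ)=(-0.045900, 0.351900) → end (x,ẋ)=(0.133974, 0.532303)
phase 2: p=0.0631, T=0.479, ωT=1.453765, cosh=2.256442, sinh=2.022753; start (x,ẋ)=(0.133974, 0.532303) → end (x,ẋ)=(0.577790, 1.636210)

1 0.4750 0.1340 0.5323
2 0.9540 0.5778 1.6362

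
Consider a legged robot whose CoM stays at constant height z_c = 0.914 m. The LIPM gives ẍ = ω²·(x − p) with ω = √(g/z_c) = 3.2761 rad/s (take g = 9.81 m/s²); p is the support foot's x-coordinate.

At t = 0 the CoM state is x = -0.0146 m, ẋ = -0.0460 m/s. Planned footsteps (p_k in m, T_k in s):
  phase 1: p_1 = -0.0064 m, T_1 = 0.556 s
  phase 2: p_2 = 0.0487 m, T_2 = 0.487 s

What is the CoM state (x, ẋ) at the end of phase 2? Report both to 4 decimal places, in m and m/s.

phase 1: p=-0.0064, T=0.556, ωT=1.821512, cosh=3.171488, sinh=3.009707; start (x,ẋ)=(-0.014600, -0.046000) → end (x,ẋ)=(-0.074666, -0.226741)
phase 2: p=0.0487, T=0.487, ωT=1.595461, cosh=2.566708, sinh=2.363893; start (x,ẋ)=(-0.074666, -0.226741) → end (x,ẋ)=(-0.431551, -1.537366)

x = -0.4316, ẋ = -1.5374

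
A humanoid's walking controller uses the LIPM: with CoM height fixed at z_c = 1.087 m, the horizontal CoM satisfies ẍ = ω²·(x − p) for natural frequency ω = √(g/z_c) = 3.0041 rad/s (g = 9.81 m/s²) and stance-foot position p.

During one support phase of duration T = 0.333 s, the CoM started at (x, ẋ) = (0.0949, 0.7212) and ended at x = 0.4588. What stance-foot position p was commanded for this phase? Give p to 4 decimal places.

p = -0.0553

ωT = 3.0041·0.333 = 1.000365; cosh(ωT) = 1.543510, sinh(ωT) = 1.175765
x(T) = p + (x₀−p)·cosh(ωT) + (ẋ₀/ω)·sinh(ωT) ⇒ p·(1 − cosh) = x(T) − x₀·cosh − (ẋ₀/ω)·sinh
numerator   = 0.4588 − (0.0949)·1.543510 − (0.7212/3.0041)·1.175765 = 0.030053
denominator = 1 − 1.543510 = -0.543510
p = 0.030053 / -0.543510 = -0.0553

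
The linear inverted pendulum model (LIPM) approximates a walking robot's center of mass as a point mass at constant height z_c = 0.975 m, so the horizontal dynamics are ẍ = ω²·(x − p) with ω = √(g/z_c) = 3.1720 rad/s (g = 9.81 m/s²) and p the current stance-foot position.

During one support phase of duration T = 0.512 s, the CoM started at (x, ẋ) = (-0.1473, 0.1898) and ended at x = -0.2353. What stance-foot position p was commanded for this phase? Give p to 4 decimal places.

ωT = 3.1720·0.512 = 1.624064; cosh(ωT) = 2.635382, sinh(ωT) = 2.438286
x(T) = p + (x₀−p)·cosh(ωT) + (ẋ₀/ω)·sinh(ωT) ⇒ p·(1 − cosh) = x(T) − x₀·cosh − (ẋ₀/ω)·sinh
numerator   = -0.2353 − (-0.1473)·2.635382 − (0.1898/3.1720)·2.438286 = 0.006994
denominator = 1 − 2.635382 = -1.635382
p = 0.006994 / -1.635382 = -0.0043

p = -0.0043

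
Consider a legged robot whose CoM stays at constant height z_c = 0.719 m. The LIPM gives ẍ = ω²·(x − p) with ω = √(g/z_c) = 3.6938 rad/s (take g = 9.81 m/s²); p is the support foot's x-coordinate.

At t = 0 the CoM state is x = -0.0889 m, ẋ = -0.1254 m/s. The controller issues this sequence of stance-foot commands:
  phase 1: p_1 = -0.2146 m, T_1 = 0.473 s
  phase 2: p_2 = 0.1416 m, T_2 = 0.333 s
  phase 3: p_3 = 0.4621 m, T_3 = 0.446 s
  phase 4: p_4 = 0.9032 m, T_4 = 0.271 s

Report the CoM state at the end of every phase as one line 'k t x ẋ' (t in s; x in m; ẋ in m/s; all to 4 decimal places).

1 0.4730 0.0626 0.9210
2 0.8060 0.3849 1.2534
3 1.2520 1.1028 2.6627
4 1.5230 2.0597 4.9794

phase 1: p=-0.2146, T=0.473, ωT=1.747167, cosh=2.956296, sinh=2.782029; start (x,ẋ)=(-0.088900, -0.125400) → end (x,ẋ)=(0.062560, 0.921006)
phase 2: p=0.1416, T=0.333, ωT=1.230035, cosh=1.856816, sinh=1.564534; start (x,ẋ)=(0.062560, 0.921006) → end (x,ẋ)=(0.384936, 1.253361)
phase 3: p=0.4621, T=0.446, ωT=1.647435, cosh=2.693092, sinh=2.500548; start (x,ẋ)=(0.384936, 1.253361) → end (x,ẋ)=(1.102762, 2.662685)
phase 4: p=0.9032, T=0.271, ωT=1.001020, cosh=1.544280, sinh=1.176775; start (x,ẋ)=(1.102762, 2.662685) → end (x,ẋ)=(2.059661, 4.979382)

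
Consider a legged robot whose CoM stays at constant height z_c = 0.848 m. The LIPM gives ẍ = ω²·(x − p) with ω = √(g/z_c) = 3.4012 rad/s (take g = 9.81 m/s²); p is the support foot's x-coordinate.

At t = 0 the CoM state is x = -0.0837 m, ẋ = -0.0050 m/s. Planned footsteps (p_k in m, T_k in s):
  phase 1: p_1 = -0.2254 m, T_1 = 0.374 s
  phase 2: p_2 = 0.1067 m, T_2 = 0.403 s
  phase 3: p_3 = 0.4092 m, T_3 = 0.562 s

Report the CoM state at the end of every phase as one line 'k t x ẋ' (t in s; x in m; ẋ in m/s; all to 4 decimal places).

1 0.3740 0.0448 0.7827
2 0.7770 0.4009 1.2529
3 1.3390 1.5991 4.2366

phase 1: p=-0.2254, T=0.374, ωT=1.272049, cosh=1.924206, sinh=1.643949; start (x,ẋ)=(-0.083700, -0.005000) → end (x,ẋ)=(0.044843, 0.782680)
phase 2: p=0.1067, T=0.403, ωT=1.370684, cosh=2.095988, sinh=1.842054; start (x,ẋ)=(0.044843, 0.782680) → end (x,ẋ)=(0.400941, 1.252944)
phase 3: p=0.4092, T=0.562, ωT=1.911474, cosh=3.455458, sinh=3.307595; start (x,ẋ)=(0.400941, 1.252944) → end (x,ẋ)=(1.599122, 4.236579)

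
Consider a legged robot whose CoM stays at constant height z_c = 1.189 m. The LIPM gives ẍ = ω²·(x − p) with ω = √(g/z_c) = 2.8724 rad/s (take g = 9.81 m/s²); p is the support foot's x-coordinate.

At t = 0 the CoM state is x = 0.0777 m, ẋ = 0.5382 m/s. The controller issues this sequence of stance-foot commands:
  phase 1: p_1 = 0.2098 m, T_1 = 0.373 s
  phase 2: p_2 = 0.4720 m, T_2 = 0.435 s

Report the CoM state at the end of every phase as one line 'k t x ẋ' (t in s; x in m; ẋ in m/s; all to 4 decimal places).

1 0.3730 0.2358 0.3889
2 0.8080 0.2428 -0.3523

phase 1: p=0.2098, T=0.373, ωT=1.071405, cosh=1.631003, sinh=1.288476; start (x,ẋ)=(0.077700, 0.538200) → end (x,ẋ)=(0.235766, 0.388901)
phase 2: p=0.4720, T=0.435, ωT=1.249494, cosh=1.887614, sinh=1.600964; start (x,ẋ)=(0.235766, 0.388901) → end (x,ẋ)=(0.242839, -0.352254)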